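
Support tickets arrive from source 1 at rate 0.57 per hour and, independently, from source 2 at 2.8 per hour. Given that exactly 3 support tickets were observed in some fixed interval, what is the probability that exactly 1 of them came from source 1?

Given the total, each event is independently from source 1 with probability p = λ_1/(λ_1+λ_2) = 0.57/3.37 ≈ 0.1691.
So K ~ Binomial(3, 0.57/3.37): P(K = 1) = C(3,1) · (0.57/3.37)^1 · (2.8/3.37)^2 ≈ 0.3503.

0.3503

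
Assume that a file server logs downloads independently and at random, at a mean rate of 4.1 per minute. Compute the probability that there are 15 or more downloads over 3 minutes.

0.2558

Over the interval, μ = 4.1 × 3 = 12.3 (3 minutes).
P(N ≥ 15) = 1 − P(N ≤ 14) = 1 − Σ_{j=0}^{14} e^(−μ) μ^j/j! ≈ 0.2558.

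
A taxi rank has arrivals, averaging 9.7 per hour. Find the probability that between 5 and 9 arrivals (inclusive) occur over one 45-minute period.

0.6522

Over the interval, μ = 9.7 × 0.75 = 7.275 (a 45-minute period = 0.75 hours).
P(5 ≤ N ≤ 9) = Σ_{j=5}^{9} e^(−7.275) · 7.275^j/j! ≈ 0.6522.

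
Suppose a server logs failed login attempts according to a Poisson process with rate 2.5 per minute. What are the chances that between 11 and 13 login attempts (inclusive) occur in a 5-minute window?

Over the interval, μ = 2.5 × 5 = 12.5 (a 5-minute window = 5 minutes).
P(11 ≤ N ≤ 13) = Σ_{j=11}^{13} e^(−12.5) · 12.5^j/j! ≈ 0.3308.

0.3308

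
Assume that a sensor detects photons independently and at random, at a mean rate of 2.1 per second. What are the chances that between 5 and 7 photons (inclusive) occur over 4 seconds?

Over the interval, μ = 2.1 × 4 = 8.4 (4 seconds).
P(5 ≤ N ≤ 7) = Σ_{j=5}^{7} e^(−8.4) · 8.4^j/j! ≈ 0.3197.

0.3197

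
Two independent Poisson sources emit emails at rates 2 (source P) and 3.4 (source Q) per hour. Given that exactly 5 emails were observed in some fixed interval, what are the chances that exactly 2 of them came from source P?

0.3424

Given the total, each event is independently from source P with probability p = λ_P/(λ_P+λ_Q) = 2/5.4 ≈ 0.3704.
So K ~ Binomial(5, 2/5.4): P(K = 2) = C(5,2) · (2/5.4)^2 · (3.4/5.4)^3 ≈ 0.3424.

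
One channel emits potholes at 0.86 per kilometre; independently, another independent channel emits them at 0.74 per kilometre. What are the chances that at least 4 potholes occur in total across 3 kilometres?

Independent Poisson processes superpose: combined rate λ = 0.86 + 0.74 = 1.6 per kilometre.
Over the interval, μ = 1.6 × 3 = 4.8 (3 kilometres).
P(N ≥ 4) = 1 − P(N ≤ 3) ≈ 0.7058.

0.7058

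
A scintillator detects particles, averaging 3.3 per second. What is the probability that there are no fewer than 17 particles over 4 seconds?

0.1792

Over the interval, μ = 3.3 × 4 = 13.2 (4 seconds).
P(N ≥ 17) = 1 − P(N ≤ 16) = 1 − Σ_{j=0}^{16} e^(−μ) μ^j/j! ≈ 0.1792.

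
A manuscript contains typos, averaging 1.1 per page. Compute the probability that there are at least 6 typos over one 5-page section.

Over the interval, μ = 1.1 × 5 = 5.5 (a 5-page section = 5 pages).
P(N ≥ 6) = 1 − P(N ≤ 5) = 1 − Σ_{j=0}^{5} e^(−μ) μ^j/j! ≈ 0.4711.

0.4711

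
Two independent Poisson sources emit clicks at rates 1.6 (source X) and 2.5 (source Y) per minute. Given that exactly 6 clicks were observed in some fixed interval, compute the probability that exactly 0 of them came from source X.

0.0514

Given the total, each event is independently from source X with probability p = λ_X/(λ_X+λ_Y) = 1.6/4.1 ≈ 0.3902.
So K ~ Binomial(6, 1.6/4.1): P(K = 0) = C(6,0) · (1.6/4.1)^0 · (2.5/4.1)^6 ≈ 0.0514.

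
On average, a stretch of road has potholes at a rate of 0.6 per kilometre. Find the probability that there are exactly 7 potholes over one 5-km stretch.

0.0216

Over the interval, μ = 0.6 × 5 = 3 (a 5-km stretch = 5 kilometres).
P(N = 7) = e^(−μ) μ^7/7! = e^(−3) · 3^7/5040 ≈ 0.0216.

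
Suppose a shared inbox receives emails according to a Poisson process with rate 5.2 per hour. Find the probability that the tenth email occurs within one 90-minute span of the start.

Over the interval, μ = 5.2 × 1.5 = 7.8 (a 90-minute span = 1.5 hours).
The tenth arrival falls in the interval iff at least 10 events occur there: P(S_10 ≤ t) = P(N ≥ 10) = 1 − P(N ≤ 9) ≈ 0.2589.

0.2589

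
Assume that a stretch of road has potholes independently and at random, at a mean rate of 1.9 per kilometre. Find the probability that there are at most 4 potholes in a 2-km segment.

0.6678

Over the interval, μ = 1.9 × 2 = 3.8 (a 2-km segment = 2 kilometres).
P(N ≤ 4) = Σ_{j=0}^{4} e^(−μ) μ^j/j! ≈ 0.6678.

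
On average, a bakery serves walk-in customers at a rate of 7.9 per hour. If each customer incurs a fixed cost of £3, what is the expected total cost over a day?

£568.8

E[N] = 7.9 × 24 = 189.6 (a day = 24 hours); E[cost] = 189.6 × £3 = £568.8.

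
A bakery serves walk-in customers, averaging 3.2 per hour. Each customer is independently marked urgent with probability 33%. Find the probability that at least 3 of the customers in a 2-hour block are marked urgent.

Thinning: the customers that are marked urgent themselves form a Poisson process with rate 0.33 × 3.2 = 1.056 per hour.
Over the interval, μ = 1.056 × 2 = 2.112 (a 2-hour block = 2 hours).
P(N ≥ 3) = 1 − P(N ≤ 2) ≈ 0.3536.

0.3536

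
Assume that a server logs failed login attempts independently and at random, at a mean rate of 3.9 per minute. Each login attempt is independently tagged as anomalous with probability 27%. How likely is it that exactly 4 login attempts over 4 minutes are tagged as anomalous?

Thinning: the login attempts that are tagged as anomalous themselves form a Poisson process with rate 0.27 × 3.9 = 1.053 per minute.
Over the interval, μ = 1.053 × 4 = 4.212 (4 minutes).
P(N = 4) = e^(−4.212) · 4.212^4/4! ≈ 0.1943.

0.1943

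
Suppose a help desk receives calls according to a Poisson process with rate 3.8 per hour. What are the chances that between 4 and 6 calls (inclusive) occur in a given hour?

With mean μ = 3.8 per hour,
P(4 ≤ N ≤ 6) = Σ_{j=4}^{6} e^(−3.8) · 3.8^j/j! ≈ 0.4356.

0.4356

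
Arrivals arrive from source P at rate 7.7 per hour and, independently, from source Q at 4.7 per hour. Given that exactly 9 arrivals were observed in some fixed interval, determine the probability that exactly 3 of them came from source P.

0.0596

Given the total, each event is independently from source P with probability p = λ_P/(λ_P+λ_Q) = 7.7/12.4 ≈ 0.6210.
So K ~ Binomial(9, 7.7/12.4): P(K = 3) = C(9,3) · (7.7/12.4)^3 · (4.7/12.4)^6 ≈ 0.0596.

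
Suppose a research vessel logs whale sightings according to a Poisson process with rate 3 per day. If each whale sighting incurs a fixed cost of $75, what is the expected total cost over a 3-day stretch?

$675

E[N] = 3 × 3 = 9 (a 3-day stretch = 3 days); E[cost] = 9 × $75 = $675.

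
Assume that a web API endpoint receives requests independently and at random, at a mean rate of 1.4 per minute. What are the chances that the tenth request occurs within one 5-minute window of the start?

Over the interval, μ = 1.4 × 5 = 7 (a 5-minute window = 5 minutes).
The tenth arrival falls in the interval iff at least 10 events occur there: P(S_10 ≤ t) = P(N ≥ 10) = 1 − P(N ≤ 9) ≈ 0.1695.

0.1695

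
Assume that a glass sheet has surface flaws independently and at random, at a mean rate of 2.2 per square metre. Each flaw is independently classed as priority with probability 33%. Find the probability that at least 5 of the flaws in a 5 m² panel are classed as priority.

Thinning: the flaws that are classed as priority themselves form a Poisson process with rate 0.33 × 2.2 = 0.726 per square metre.
Over the interval, μ = 0.726 × 5 = 3.63 (a 5 m² panel = 5 square metres).
P(N ≥ 5) = 1 − P(N ≤ 4) ≈ 0.2993.

0.2993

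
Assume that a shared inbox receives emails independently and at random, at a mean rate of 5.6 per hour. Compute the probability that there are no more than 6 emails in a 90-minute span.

Over the interval, μ = 5.6 × 1.5 = 8.4 (a 90-minute span = 1.5 hours).
P(N ≤ 6) = Σ_{j=0}^{6} e^(−μ) μ^j/j! ≈ 0.2670.

0.2670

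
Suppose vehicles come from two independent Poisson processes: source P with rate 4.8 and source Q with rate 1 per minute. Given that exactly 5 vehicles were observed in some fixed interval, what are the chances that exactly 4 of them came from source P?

Given the total, each event is independently from source P with probability p = λ_P/(λ_P+λ_Q) = 4.8/5.8 ≈ 0.8276.
So K ~ Binomial(5, 4.8/5.8): P(K = 4) = C(5,4) · (4.8/5.8)^4 · (1/5.8)^1 ≈ 0.4044.

0.4044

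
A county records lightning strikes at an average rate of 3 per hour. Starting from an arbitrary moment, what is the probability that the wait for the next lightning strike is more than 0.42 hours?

The wait for the next event is exponential with rate λ = 3 per hour.
P(T > 0.42) = e^(−λt) = e^(−3 × 0.42) = e^(−1.26) ≈ 0.2837.

0.2837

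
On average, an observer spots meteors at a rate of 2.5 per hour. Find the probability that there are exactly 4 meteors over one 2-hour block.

0.1755

Over the interval, μ = 2.5 × 2 = 5 (a 2-hour block = 2 hours).
P(N = 4) = e^(−μ) μ^4/4! = e^(−5) · 5^4/24 ≈ 0.1755.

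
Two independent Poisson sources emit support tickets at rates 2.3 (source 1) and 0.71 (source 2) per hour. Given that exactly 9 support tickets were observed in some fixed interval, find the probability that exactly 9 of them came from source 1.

Given the total, each event is independently from source 1 with probability p = λ_1/(λ_1+λ_2) = 2.3/3.01 ≈ 0.7641.
So K ~ Binomial(9, 2.3/3.01): P(K = 9) = C(9,9) · (2.3/3.01)^9 · (0.71/3.01)^0 ≈ 0.0888.

0.0888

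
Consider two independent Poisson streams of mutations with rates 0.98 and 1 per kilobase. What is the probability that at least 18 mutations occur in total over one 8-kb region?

Independent Poisson processes superpose: combined rate λ = 0.98 + 1 = 1.98 per kilobase.
Over the interval, μ = 1.98 × 8 = 15.84 (an 8-kb region = 8 kilobases).
P(N ≥ 18) = 1 − P(N ≤ 17) ≈ 0.3258.

0.3258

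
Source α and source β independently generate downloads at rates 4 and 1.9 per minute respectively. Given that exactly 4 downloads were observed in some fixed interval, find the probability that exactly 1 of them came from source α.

0.0906

Given the total, each event is independently from source α with probability p = λ_α/(λ_α+λ_β) = 4/5.9 ≈ 0.6780.
So K ~ Binomial(4, 4/5.9): P(K = 1) = C(4,1) · (4/5.9)^1 · (1.9/5.9)^3 ≈ 0.0906.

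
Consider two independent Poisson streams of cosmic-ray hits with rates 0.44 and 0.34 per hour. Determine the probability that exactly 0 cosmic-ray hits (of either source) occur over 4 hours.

Independent Poisson processes superpose: combined rate λ = 0.44 + 0.34 = 0.78 per hour.
Over the interval, μ = 0.78 × 4 = 3.12 (4 hours).
P(N = 0) = e^(−3.12) · 3.12^0/0! ≈ 0.0442.

0.0442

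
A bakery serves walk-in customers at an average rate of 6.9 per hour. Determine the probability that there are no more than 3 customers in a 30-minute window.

Over the interval, μ = 6.9 × 0.5 = 3.45 (a 30-minute window = 0.5 hours).
P(N ≤ 3) = Σ_{j=0}^{3} e^(−μ) μ^j/j! ≈ 0.5475.

0.5475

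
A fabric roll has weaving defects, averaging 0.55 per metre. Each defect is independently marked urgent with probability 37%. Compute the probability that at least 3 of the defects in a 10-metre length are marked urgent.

Thinning: the defects that are marked urgent themselves form a Poisson process with rate 0.37 × 0.55 = 0.2035 per metre.
Over the interval, μ = 0.2035 × 10 = 2.035 (a 10-metre length = 10 metres).
P(N ≥ 3) = 1 − P(N ≤ 2) ≈ 0.3328.

0.3328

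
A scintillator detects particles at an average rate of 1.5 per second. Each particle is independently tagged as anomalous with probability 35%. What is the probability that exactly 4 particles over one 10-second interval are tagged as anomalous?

0.1661

Thinning: the particles that are tagged as anomalous themselves form a Poisson process with rate 0.35 × 1.5 = 0.525 per second.
Over the interval, μ = 0.525 × 10 = 5.25 (a 10-second interval = 10 seconds).
P(N = 4) = e^(−5.25) · 5.25^4/4! ≈ 0.1661.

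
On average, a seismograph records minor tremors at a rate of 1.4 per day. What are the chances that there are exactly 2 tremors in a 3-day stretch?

0.1323

Over the interval, μ = 1.4 × 3 = 4.2 (a 3-day stretch = 3 days).
P(N = 2) = e^(−μ) μ^2/2! = e^(−4.2) · 4.2^2/2 ≈ 0.1323.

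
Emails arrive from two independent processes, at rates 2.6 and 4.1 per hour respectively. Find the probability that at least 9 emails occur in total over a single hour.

0.2327

Independent Poisson processes superpose: combined rate λ = 2.6 + 4.1 = 6.7 per hour.
So μ = 6.7.
P(N ≥ 9) = 1 − P(N ≤ 8) ≈ 0.2327.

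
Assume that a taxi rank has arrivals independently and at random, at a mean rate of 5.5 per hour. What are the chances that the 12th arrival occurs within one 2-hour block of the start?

Over the interval, μ = 5.5 × 2 = 11 (a 2-hour block = 2 hours).
The 12th arrival falls in the interval iff at least 12 events occur there: P(S_12 ≤ t) = P(N ≥ 12) = 1 − P(N ≤ 11) ≈ 0.4207.

0.4207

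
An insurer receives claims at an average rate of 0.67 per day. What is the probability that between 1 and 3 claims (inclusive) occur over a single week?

Over the interval, μ = 0.67 × 7 = 4.69 (a week = 7 days).
P(1 ≤ N ≤ 3) = Σ_{j=1}^{3} e^(−4.69) · 4.69^j/j! ≈ 0.3021.

0.3021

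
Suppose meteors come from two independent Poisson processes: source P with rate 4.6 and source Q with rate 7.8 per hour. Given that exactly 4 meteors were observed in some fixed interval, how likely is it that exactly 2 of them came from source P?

0.3267

Given the total, each event is independently from source P with probability p = λ_P/(λ_P+λ_Q) = 4.6/12.4 ≈ 0.3710.
So K ~ Binomial(4, 4.6/12.4): P(K = 2) = C(4,2) · (4.6/12.4)^2 · (7.8/12.4)^2 ≈ 0.3267.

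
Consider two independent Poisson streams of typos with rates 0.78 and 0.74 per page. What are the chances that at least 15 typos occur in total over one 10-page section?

0.5547

Independent Poisson processes superpose: combined rate λ = 0.78 + 0.74 = 1.52 per page.
Over the interval, μ = 1.52 × 10 = 15.2 (a 10-page section = 10 pages).
P(N ≥ 15) = 1 − P(N ≤ 14) ≈ 0.5547.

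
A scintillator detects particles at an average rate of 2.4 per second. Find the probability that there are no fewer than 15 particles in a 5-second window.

Over the interval, μ = 2.4 × 5 = 12 (a 5-second window = 5 seconds).
P(N ≥ 15) = 1 − P(N ≤ 14) = 1 − Σ_{j=0}^{14} e^(−μ) μ^j/j! ≈ 0.2280.

0.2280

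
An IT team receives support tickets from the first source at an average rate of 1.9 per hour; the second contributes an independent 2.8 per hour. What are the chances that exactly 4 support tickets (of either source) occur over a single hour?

0.1849

Independent Poisson processes superpose: combined rate λ = 1.9 + 2.8 = 4.7 per hour.
So μ = 4.7.
P(N = 4) = e^(−4.7) · 4.7^4/4! ≈ 0.1849.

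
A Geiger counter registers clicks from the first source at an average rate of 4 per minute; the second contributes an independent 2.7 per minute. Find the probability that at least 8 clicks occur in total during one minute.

0.3567

Independent Poisson processes superpose: combined rate λ = 4 + 2.7 = 6.7 per minute.
So μ = 6.7.
P(N ≥ 8) = 1 − P(N ≤ 7) ≈ 0.3567.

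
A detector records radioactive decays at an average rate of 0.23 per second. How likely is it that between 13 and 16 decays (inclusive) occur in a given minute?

0.3946

Over the interval, μ = 0.23 × 60 = 13.8 (a minute = 60 seconds).
P(13 ≤ N ≤ 16) = Σ_{j=13}^{16} e^(−13.8) · 13.8^j/j! ≈ 0.3946.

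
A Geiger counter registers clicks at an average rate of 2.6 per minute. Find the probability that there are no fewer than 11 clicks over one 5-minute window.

0.7483

Over the interval, μ = 2.6 × 5 = 13 (a 5-minute window = 5 minutes).
P(N ≥ 11) = 1 − P(N ≤ 10) = 1 − Σ_{j=0}^{10} e^(−μ) μ^j/j! ≈ 0.7483.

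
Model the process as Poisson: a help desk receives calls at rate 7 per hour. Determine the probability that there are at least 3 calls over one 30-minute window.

Over the interval, μ = 7 × 0.5 = 3.5 (a 30-minute window = 0.5 hours).
P(N ≥ 3) = 1 − P(N ≤ 2) = 1 − Σ_{j=0}^{2} e^(−μ) μ^j/j! ≈ 0.6792.

0.6792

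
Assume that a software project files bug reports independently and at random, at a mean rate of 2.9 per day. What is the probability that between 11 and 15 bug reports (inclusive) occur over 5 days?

Over the interval, μ = 2.9 × 5 = 14.5 (5 days).
P(11 ≤ N ≤ 15) = Σ_{j=11}^{15} e^(−14.5) · 14.5^j/j! ≈ 0.4743.

0.4743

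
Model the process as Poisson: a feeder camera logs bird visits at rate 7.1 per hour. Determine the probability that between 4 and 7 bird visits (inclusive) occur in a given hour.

With mean μ = 7.1 per hour,
P(4 ≤ N ≤ 7) = Σ_{j=4}^{7} e^(−7.1) · 7.1^j/j! ≈ 0.5071.

0.5071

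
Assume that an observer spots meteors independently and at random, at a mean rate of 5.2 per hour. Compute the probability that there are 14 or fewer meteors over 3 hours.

0.4056

Over the interval, μ = 5.2 × 3 = 15.6 (3 hours).
P(N ≤ 14) = Σ_{j=0}^{14} e^(−μ) μ^j/j! ≈ 0.4056.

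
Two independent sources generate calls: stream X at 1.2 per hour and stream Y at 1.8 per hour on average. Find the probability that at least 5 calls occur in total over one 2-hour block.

Independent Poisson processes superpose: combined rate λ = 1.2 + 1.8 = 3 per hour.
Over the interval, μ = 3 × 2 = 6 (a 2-hour block = 2 hours).
P(N ≥ 5) = 1 − P(N ≤ 4) ≈ 0.7149.

0.7149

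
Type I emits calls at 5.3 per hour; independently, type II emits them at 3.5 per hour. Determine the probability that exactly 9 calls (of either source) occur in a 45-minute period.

Independent Poisson processes superpose: combined rate λ = 5.3 + 3.5 = 8.8 per hour.
Over the interval, μ = 8.8 × 0.75 = 6.6 (a 45-minute period = 0.75 hours).
P(N = 9) = e^(−6.6) · 6.6^9/9! ≈ 0.0891.

0.0891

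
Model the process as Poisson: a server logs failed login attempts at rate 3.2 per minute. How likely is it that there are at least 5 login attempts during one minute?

With mean μ = 3.2 per minute,
P(N ≥ 5) = 1 − P(N ≤ 4) = 1 − Σ_{j=0}^{4} e^(−μ) μ^j/j! ≈ 0.2194.

0.2194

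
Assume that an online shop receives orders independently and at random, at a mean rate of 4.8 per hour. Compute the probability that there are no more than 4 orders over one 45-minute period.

Over the interval, μ = 4.8 × 0.75 = 3.6 (a 45-minute period = 0.75 hours).
P(N ≤ 4) = Σ_{j=0}^{4} e^(−μ) μ^j/j! ≈ 0.7064.

0.7064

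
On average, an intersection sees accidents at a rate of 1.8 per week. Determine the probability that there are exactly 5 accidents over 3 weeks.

0.1728

Over the interval, μ = 1.8 × 3 = 5.4 (3 weeks).
P(N = 5) = e^(−μ) μ^5/5! = e^(−5.4) · 5.4^5/120 ≈ 0.1728.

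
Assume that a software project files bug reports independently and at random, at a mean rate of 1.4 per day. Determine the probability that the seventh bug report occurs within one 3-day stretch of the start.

Over the interval, μ = 1.4 × 3 = 4.2 (a 3-day stretch = 3 days).
The seventh arrival falls in the interval iff at least 7 events occur there: P(S_7 ≤ t) = P(N ≥ 7) = 1 − P(N ≤ 6) ≈ 0.1325.

0.1325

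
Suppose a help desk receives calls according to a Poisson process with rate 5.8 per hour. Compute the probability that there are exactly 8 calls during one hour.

With mean μ = 5.8 per hour,
P(N = 8) = e^(−μ) μ^8/8! = e^(−5.8) · 5.8^8/40320 ≈ 0.0962.

0.0962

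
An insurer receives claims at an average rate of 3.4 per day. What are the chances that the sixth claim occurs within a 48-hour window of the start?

Over the interval, μ = 3.4 × 2 = 6.8 (a 48-hour window = 2 days).
The sixth arrival falls in the interval iff at least 6 events occur there: P(S_6 ≤ t) = P(N ≥ 6) = 1 − P(N ≤ 5) ≈ 0.6730.

0.6730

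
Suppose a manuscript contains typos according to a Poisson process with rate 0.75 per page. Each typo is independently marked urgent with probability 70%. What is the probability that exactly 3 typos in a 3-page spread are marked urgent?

0.1348

Thinning: the typos that are marked urgent themselves form a Poisson process with rate 0.7 × 0.75 = 0.525 per page.
Over the interval, μ = 0.525 × 3 = 1.575 (a 3-page spread = 3 pages).
P(N = 3) = e^(−1.575) · 1.575^3/3! ≈ 0.1348.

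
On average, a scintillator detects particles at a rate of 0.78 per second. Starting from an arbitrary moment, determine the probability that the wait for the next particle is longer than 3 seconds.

0.0963

The wait for the next event is exponential with rate λ = 0.78 per second.
P(T > 3) = e^(−λt) = e^(−0.78 × 3) = e^(−2.34) ≈ 0.0963.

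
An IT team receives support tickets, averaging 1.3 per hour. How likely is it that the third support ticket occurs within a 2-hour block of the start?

Over the interval, μ = 1.3 × 2 = 2.6 (a 2-hour block = 2 hours).
The third arrival falls in the interval iff at least 3 events occur there: P(S_3 ≤ t) = P(N ≥ 3) = 1 − P(N ≤ 2) ≈ 0.4816.

0.4816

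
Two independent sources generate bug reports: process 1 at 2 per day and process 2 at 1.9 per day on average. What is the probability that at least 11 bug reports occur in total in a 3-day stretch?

Independent Poisson processes superpose: combined rate λ = 2 + 1.9 = 3.9 per day.
Over the interval, μ = 3.9 × 3 = 11.7 (a 3-day stretch = 3 days).
P(N ≥ 11) = 1 − P(N ≤ 10) ≈ 0.6206.

0.6206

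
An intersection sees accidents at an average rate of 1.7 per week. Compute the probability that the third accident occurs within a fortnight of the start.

Over the interval, μ = 1.7 × 2 = 3.4 (a fortnight = 2 weeks).
The third arrival falls in the interval iff at least 3 events occur there: P(S_3 ≤ t) = P(N ≥ 3) = 1 − P(N ≤ 2) ≈ 0.6603.

0.6603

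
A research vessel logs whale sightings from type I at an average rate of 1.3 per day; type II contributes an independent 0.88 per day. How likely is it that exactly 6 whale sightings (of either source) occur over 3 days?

Independent Poisson processes superpose: combined rate λ = 1.3 + 0.88 = 2.18 per day.
Over the interval, μ = 2.18 × 3 = 6.54 (3 days).
P(N = 6) = e^(−6.54) · 6.54^6/6! ≈ 0.1570.

0.1570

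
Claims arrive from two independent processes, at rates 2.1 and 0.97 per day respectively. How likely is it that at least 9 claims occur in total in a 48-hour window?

Independent Poisson processes superpose: combined rate λ = 2.1 + 0.97 = 3.07 per day.
Over the interval, μ = 3.07 × 2 = 6.14 (a 48-hour window = 2 days).
P(N ≥ 9) = 1 − P(N ≤ 8) ≈ 0.1676.

0.1676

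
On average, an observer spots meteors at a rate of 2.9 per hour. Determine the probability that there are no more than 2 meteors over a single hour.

With mean μ = 2.9 per hour,
P(N ≤ 2) = Σ_{j=0}^{2} e^(−μ) μ^j/j! ≈ 0.4460.

0.4460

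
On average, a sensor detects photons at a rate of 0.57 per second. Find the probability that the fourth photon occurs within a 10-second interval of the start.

0.8200

Over the interval, μ = 0.57 × 10 = 5.7 (a 10-second interval = 10 seconds).
The fourth arrival falls in the interval iff at least 4 events occur there: P(S_4 ≤ t) = P(N ≥ 4) = 1 − P(N ≤ 3) ≈ 0.8200.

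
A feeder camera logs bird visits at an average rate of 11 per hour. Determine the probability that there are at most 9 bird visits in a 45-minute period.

Over the interval, μ = 11 × 0.75 = 8.25 (a 45-minute period = 0.75 hours).
P(N ≤ 9) = Σ_{j=0}^{9} e^(−μ) μ^j/j! ≈ 0.6852.

0.6852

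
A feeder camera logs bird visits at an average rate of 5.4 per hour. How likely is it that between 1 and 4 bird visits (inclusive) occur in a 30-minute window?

Over the interval, μ = 5.4 × 0.5 = 2.7 (a 30-minute window = 0.5 hours).
P(1 ≤ N ≤ 4) = Σ_{j=1}^{4} e^(−2.7) · 2.7^j/j! ≈ 0.7957.

0.7957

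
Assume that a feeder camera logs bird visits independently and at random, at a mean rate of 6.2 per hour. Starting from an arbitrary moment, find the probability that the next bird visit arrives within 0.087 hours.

Inter-arrival times are exponential with rate λ = 6.2 per hour.
P(T ≤ 0.087) = 1 − e^(−λt) = 1 − e^(−6.2 × 0.087) = 1 − e^(−0.5394) ≈ 0.4169.

0.4169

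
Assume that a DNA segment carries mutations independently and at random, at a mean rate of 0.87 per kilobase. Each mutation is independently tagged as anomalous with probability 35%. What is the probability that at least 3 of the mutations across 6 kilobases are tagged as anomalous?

0.2766

Thinning: the mutations that are tagged as anomalous themselves form a Poisson process with rate 0.35 × 0.87 = 0.3045 per kilobase.
Over the interval, μ = 0.3045 × 6 = 1.827 (6 kilobases).
P(N ≥ 3) = 1 − P(N ≤ 2) ≈ 0.2766.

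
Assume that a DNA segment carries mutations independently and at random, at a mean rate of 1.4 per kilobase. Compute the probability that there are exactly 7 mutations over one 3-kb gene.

Over the interval, μ = 1.4 × 3 = 4.2 (a 3-kb gene = 3 kilobases).
P(N = 7) = e^(−μ) μ^7/7! = e^(−4.2) · 4.2^7/5040 ≈ 0.0686.

0.0686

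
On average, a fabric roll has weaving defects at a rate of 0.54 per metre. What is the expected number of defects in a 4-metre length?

E[N] = λt = 0.54 × 4 = 2.16 (a 4-metre length = 4 metres).

2.16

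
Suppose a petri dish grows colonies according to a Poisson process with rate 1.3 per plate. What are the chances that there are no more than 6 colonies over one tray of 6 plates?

Over the interval, μ = 1.3 × 6 = 7.8 (a tray of 6 plates = 6 plates).
P(N ≤ 6) = Σ_{j=0}^{6} e^(−μ) μ^j/j! ≈ 0.3384.

0.3384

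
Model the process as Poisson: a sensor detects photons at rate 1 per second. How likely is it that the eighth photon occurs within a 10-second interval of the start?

0.7798

Over the interval, μ = 1 × 10 = 10 (a 10-second interval = 10 seconds).
The eighth arrival falls in the interval iff at least 8 events occur there: P(S_8 ≤ t) = P(N ≥ 8) = 1 − P(N ≤ 7) ≈ 0.7798.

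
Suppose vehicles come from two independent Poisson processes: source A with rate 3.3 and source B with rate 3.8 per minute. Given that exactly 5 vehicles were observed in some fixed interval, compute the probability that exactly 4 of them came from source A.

0.1249

Given the total, each event is independently from source A with probability p = λ_A/(λ_A+λ_B) = 3.3/7.1 ≈ 0.4648.
So K ~ Binomial(5, 3.3/7.1): P(K = 4) = C(5,4) · (3.3/7.1)^4 · (3.8/7.1)^1 ≈ 0.1249.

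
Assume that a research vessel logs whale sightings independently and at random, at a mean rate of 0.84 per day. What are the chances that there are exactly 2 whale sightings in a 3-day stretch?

0.2555

Over the interval, μ = 0.84 × 3 = 2.52 (a 3-day stretch = 3 days).
P(N = 2) = e^(−μ) μ^2/2! = e^(−2.52) · 2.52^2/2 ≈ 0.2555.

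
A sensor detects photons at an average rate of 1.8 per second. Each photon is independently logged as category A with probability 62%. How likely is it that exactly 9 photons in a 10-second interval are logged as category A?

0.1053

Thinning: the photons that are logged as category A themselves form a Poisson process with rate 0.62 × 1.8 = 1.116 per second.
Over the interval, μ = 1.116 × 10 = 11.16 (a 10-second interval = 10 seconds).
P(N = 9) = e^(−11.16) · 11.16^9/9! ≈ 0.1053.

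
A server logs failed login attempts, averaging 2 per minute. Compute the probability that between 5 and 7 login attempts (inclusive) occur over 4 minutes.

0.3533

Over the interval, μ = 2 × 4 = 8 (4 minutes).
P(5 ≤ N ≤ 7) = Σ_{j=5}^{7} e^(−8) · 8^j/j! ≈ 0.3533.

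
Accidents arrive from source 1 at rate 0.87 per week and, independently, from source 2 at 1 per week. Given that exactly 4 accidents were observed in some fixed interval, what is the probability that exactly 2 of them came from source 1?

Given the total, each event is independently from source 1 with probability p = λ_1/(λ_1+λ_2) = 0.87/1.87 ≈ 0.4652.
So K ~ Binomial(4, 0.87/1.87): P(K = 2) = C(4,2) · (0.87/1.87)^2 · (1/1.87)^2 ≈ 0.3714.

0.3714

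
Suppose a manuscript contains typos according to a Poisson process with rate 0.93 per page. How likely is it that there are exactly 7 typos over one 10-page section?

Over the interval, μ = 0.93 × 10 = 9.3 (a 10-page section = 10 pages).
P(N = 7) = e^(−μ) μ^7/7! = e^(−9.3) · 9.3^7/5040 ≈ 0.1091.

0.1091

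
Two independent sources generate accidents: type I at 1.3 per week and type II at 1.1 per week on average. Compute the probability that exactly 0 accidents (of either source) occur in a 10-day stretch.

Independent Poisson processes superpose: combined rate λ = 1.3 + 1.1 = 2.4 per week.
Over the interval, μ = 2.4 × 10/7 ≈ 3.42857 (a 10-day stretch = 10/7 weeks).
P(N = 0) = e^(−3.42857) · 3.42857^0/0! ≈ 0.0324.

0.0324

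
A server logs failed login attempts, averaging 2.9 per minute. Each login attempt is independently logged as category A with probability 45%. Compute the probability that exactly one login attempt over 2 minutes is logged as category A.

0.1919

Thinning: the login attempts that are logged as category A themselves form a Poisson process with rate 0.45 × 2.9 = 1.305 per minute.
Over the interval, μ = 1.305 × 2 = 2.61 (2 minutes).
P(N = 1) = e^(−2.61) · 2.61^1/1! ≈ 0.1919.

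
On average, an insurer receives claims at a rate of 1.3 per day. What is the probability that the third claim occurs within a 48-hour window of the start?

0.4816

Over the interval, μ = 1.3 × 2 = 2.6 (a 48-hour window = 2 days).
The third arrival falls in the interval iff at least 3 events occur there: P(S_3 ≤ t) = P(N ≥ 3) = 1 − P(N ≤ 2) ≈ 0.4816.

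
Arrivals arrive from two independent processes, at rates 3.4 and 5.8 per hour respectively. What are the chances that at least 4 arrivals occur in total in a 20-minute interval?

Independent Poisson processes superpose: combined rate λ = 3.4 + 5.8 = 9.2 per hour.
Over the interval, μ = 9.2 × 1/3 ≈ 3.06667 (a 20-minute interval = 1/3 hours).
P(N ≥ 4) = 1 − P(N ≤ 3) ≈ 0.3677.

0.3677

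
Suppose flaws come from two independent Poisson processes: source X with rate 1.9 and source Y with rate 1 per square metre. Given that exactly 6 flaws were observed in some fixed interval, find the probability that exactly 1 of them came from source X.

0.0192

Given the total, each event is independently from source X with probability p = λ_X/(λ_X+λ_Y) = 1.9/2.9 ≈ 0.6552.
So K ~ Binomial(6, 1.9/2.9): P(K = 1) = C(6,1) · (1.9/2.9)^1 · (1/2.9)^5 ≈ 0.0192.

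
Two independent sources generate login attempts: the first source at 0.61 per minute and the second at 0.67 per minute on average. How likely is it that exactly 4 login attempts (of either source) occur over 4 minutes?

0.1711

Independent Poisson processes superpose: combined rate λ = 0.61 + 0.67 = 1.28 per minute.
Over the interval, μ = 1.28 × 4 = 5.12 (4 minutes).
P(N = 4) = e^(−5.12) · 5.12^4/4! ≈ 0.1711.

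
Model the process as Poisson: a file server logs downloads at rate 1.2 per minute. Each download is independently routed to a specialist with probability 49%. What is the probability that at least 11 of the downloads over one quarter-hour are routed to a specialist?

Thinning: the downloads that are routed to a specialist themselves form a Poisson process with rate 0.49 × 1.2 = 0.588 per minute.
Over the interval, μ = 0.588 × 15 = 8.82 (a quarter-hour = 15 minutes).
P(N ≥ 11) = 1 − P(N ≤ 10) ≈ 0.2729.

0.2729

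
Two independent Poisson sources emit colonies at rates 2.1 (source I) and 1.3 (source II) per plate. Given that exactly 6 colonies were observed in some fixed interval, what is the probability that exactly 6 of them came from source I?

Given the total, each event is independently from source I with probability p = λ_I/(λ_I+λ_II) = 2.1/3.4 ≈ 0.6176.
So K ~ Binomial(6, 2.1/3.4): P(K = 6) = C(6,6) · (2.1/3.4)^6 · (1.3/3.4)^0 ≈ 0.0555.

0.0555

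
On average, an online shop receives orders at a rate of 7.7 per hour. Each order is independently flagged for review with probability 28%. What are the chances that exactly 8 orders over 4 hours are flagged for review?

0.1364

Thinning: the orders that are flagged for review themselves form a Poisson process with rate 0.28 × 7.7 = 2.156 per hour.
Over the interval, μ = 2.156 × 4 = 8.624 (4 hours).
P(N = 8) = e^(−8.624) · 8.624^8/8! ≈ 0.1364.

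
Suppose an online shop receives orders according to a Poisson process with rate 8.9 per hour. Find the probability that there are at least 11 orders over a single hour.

With mean μ = 8.9 per hour,
P(N ≥ 11) = 1 − P(N ≤ 10) = 1 − Σ_{j=0}^{10} e^(−μ) μ^j/j! ≈ 0.2822.

0.2822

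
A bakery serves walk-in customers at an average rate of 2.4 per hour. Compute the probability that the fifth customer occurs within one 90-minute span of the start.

Over the interval, μ = 2.4 × 1.5 = 3.6 (a 90-minute span = 1.5 hours).
The fifth arrival falls in the interval iff at least 5 events occur there: P(S_5 ≤ t) = P(N ≥ 5) = 1 − P(N ≤ 4) ≈ 0.2936.

0.2936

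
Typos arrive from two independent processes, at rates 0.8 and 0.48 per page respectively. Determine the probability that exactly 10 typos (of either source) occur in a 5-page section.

0.0528

Independent Poisson processes superpose: combined rate λ = 0.8 + 0.48 = 1.28 per page.
Over the interval, μ = 1.28 × 5 = 6.4 (a 5-page section = 5 pages).
P(N = 10) = e^(−6.4) · 6.4^10/10! ≈ 0.0528.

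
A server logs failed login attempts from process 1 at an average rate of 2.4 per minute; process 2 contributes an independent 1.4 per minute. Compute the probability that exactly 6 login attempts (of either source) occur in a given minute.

Independent Poisson processes superpose: combined rate λ = 2.4 + 1.4 = 3.8 per minute.
So μ = 3.8.
P(N = 6) = e^(−3.8) · 3.8^6/6! ≈ 0.0936.

0.0936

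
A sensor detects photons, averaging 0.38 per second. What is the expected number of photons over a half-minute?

E[N] = λt = 0.38 × 30 = 11.4 (a half-minute = 30 seconds).

11.4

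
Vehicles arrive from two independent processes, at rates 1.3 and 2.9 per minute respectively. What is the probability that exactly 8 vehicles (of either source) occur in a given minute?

0.0360

Independent Poisson processes superpose: combined rate λ = 1.3 + 2.9 = 4.2 per minute.
So μ = 4.2.
P(N = 8) = e^(−4.2) · 4.2^8/8! ≈ 0.0360.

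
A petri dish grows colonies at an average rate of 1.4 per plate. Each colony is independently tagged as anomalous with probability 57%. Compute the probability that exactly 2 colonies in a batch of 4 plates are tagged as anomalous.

Thinning: the colonies that are tagged as anomalous themselves form a Poisson process with rate 0.57 × 1.4 = 0.798 per plate.
Over the interval, μ = 0.798 × 4 = 3.192 (a batch of 4 plates = 4 plates).
P(N = 2) = e^(−3.192) · 3.192^2/2! ≈ 0.2093.

0.2093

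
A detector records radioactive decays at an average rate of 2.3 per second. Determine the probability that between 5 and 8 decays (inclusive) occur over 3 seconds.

0.5597

Over the interval, μ = 2.3 × 3 = 6.9 (3 seconds).
P(5 ≤ N ≤ 8) = Σ_{j=5}^{8} e^(−6.9) · 6.9^j/j! ≈ 0.5597.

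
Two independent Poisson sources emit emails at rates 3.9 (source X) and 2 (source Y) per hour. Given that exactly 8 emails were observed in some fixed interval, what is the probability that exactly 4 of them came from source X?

Given the total, each event is independently from source X with probability p = λ_X/(λ_X+λ_Y) = 3.9/5.9 ≈ 0.6610.
So K ~ Binomial(8, 3.9/5.9): P(K = 4) = C(8,4) · (3.9/5.9)^4 · (2/5.9)^4 ≈ 0.1765.

0.1765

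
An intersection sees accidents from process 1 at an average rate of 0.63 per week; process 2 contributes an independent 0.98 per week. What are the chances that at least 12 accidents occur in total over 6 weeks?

0.2653

Independent Poisson processes superpose: combined rate λ = 0.63 + 0.98 = 1.61 per week.
Over the interval, μ = 1.61 × 6 = 9.66 (6 weeks).
P(N ≥ 12) = 1 − P(N ≤ 11) ≈ 0.2653.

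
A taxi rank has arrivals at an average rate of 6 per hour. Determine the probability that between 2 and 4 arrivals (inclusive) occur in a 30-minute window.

Over the interval, μ = 6 × 0.5 = 3 (a 30-minute window = 0.5 hours).
P(2 ≤ N ≤ 4) = Σ_{j=2}^{4} e^(−3) · 3^j/j! ≈ 0.6161.

0.6161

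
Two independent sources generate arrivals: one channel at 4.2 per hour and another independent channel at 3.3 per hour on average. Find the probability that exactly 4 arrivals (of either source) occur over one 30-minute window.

0.1938

Independent Poisson processes superpose: combined rate λ = 4.2 + 3.3 = 7.5 per hour.
Over the interval, μ = 7.5 × 0.5 = 3.75 (a 30-minute window = 0.5 hours).
P(N = 4) = e^(−3.75) · 3.75^4/4! ≈ 0.1938.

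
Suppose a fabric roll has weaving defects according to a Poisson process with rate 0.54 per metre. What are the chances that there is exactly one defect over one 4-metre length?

0.2491

Over the interval, μ = 0.54 × 4 = 2.16 (a 4-metre length = 4 metres).
P(N = 1) = e^(−μ) μ^1/1! = e^(−2.16) · 2.16^1/1 ≈ 0.2491.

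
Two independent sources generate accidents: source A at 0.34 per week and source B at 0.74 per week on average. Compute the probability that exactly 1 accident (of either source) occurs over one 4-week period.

0.0575

Independent Poisson processes superpose: combined rate λ = 0.34 + 0.74 = 1.08 per week.
Over the interval, μ = 1.08 × 4 = 4.32 (a 4-week period = 4 weeks).
P(N = 1) = e^(−4.32) · 4.32^1/1! ≈ 0.0575.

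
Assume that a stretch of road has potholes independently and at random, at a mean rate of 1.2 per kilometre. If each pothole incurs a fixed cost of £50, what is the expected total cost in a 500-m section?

£30

E[N] = 1.2 × 0.5 = 0.6 (a 500-m section = 0.5 kilometres); E[cost] = 0.6 × £50 = £30.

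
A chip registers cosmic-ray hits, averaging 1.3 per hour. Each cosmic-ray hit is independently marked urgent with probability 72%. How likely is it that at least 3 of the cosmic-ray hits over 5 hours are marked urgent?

0.8457

Thinning: the cosmic-ray hits that are marked urgent themselves form a Poisson process with rate 0.72 × 1.3 = 0.936 per hour.
Over the interval, μ = 0.936 × 5 = 4.68 (5 hours).
P(N ≥ 3) = 1 − P(N ≤ 2) ≈ 0.8457.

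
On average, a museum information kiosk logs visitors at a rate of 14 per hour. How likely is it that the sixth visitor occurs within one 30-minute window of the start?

0.6993

Over the interval, μ = 14 × 0.5 = 7 (a 30-minute window = 0.5 hours).
The sixth arrival falls in the interval iff at least 6 events occur there: P(S_6 ≤ t) = P(N ≥ 6) = 1 − P(N ≤ 5) ≈ 0.6993.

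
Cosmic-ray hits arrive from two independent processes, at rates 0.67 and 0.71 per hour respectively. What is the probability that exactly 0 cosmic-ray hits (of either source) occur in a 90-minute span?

0.1262

Independent Poisson processes superpose: combined rate λ = 0.67 + 0.71 = 1.38 per hour.
Over the interval, μ = 1.38 × 1.5 = 2.07 (a 90-minute span = 1.5 hours).
P(N = 0) = e^(−2.07) · 2.07^0/0! ≈ 0.1262.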